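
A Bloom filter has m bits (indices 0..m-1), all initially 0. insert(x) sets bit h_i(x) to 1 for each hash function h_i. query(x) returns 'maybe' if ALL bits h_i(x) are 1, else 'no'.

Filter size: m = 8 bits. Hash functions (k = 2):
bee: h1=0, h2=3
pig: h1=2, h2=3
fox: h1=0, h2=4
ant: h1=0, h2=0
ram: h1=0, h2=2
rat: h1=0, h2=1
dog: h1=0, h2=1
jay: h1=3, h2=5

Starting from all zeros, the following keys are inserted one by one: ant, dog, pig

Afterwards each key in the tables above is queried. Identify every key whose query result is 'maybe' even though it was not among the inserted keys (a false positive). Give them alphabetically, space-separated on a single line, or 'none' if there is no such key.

Answer: bee ram rat

Derivation:
Start: bits=00000000
After insert 'ant': sets bits 0 -> bits=10000000
After insert 'dog': sets bits 0 1 -> bits=11000000
After insert 'pig': sets bits 2 3 -> bits=11110000
Not inserted: bee fox jay ram rat — query each against bits=11110000:
query bee: checks bit0=1, bit3=1 (all 1) -> maybe => FALSE POSITIVE
query fox: checks bit0=1, bit4=0 (has a 0) -> no => not a false positive
query jay: checks bit3=1, bit5=0 (has a 0) -> no => not a false positive
query ram: checks bit0=1, bit2=1 (all 1) -> maybe => FALSE POSITIVE
query rat: checks bit0=1, bit1=1 (all 1) -> maybe => FALSE POSITIVE
False positives (alphabetical): bee ram rat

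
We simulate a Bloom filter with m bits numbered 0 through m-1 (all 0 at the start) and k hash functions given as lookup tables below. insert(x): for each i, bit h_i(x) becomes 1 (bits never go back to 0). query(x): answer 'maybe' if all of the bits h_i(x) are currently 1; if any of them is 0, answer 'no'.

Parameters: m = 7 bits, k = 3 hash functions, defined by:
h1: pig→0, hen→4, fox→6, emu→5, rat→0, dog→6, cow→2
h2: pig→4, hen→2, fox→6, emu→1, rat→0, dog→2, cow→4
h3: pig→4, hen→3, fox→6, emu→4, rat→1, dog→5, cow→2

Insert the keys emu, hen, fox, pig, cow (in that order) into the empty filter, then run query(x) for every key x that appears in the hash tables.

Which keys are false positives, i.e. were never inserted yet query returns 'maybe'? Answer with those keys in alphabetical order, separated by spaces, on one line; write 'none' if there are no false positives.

Answer: dog rat

Derivation:
Start: bits=0000000
After insert 'emu': sets bits 1 4 5 -> bits=0100110
After insert 'hen': sets bits 2 3 4 -> bits=0111110
After insert 'fox': sets bits 6 -> bits=0111111
After insert 'pig': sets bits 0 4 -> bits=1111111
After insert 'cow': sets bits 2 4 -> bits=1111111
Not inserted: dog rat — query each against bits=1111111:
query dog: checks bit2=1, bit5=1, bit6=1 (all 1) -> maybe => FALSE POSITIVE
query rat: checks bit0=1, bit1=1 (all 1) -> maybe => FALSE POSITIVE
False positives (alphabetical): dog rat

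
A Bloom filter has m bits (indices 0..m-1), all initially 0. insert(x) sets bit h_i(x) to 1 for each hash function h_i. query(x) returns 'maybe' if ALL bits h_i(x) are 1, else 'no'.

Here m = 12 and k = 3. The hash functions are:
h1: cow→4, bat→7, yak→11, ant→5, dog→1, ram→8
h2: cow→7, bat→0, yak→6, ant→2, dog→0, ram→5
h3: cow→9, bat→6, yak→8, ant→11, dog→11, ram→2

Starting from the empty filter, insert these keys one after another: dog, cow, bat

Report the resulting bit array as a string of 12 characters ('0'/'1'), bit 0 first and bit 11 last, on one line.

Start: bits=000000000000
After insert 'dog': sets bits 0 1 11 -> bits=110000000001
After insert 'cow': sets bits 4 7 9 -> bits=110010010101
After insert 'bat': sets bits 0 6 7 -> bits=110010110101

Answer: 110010110101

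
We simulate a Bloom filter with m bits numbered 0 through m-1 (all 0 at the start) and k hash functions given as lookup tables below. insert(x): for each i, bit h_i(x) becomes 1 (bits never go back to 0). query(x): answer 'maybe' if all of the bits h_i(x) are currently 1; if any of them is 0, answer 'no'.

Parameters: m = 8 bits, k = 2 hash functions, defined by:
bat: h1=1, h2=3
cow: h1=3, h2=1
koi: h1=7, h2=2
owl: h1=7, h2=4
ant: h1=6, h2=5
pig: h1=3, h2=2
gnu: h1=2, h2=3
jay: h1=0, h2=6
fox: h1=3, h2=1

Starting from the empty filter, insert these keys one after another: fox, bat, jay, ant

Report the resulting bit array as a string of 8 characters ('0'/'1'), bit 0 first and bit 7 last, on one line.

Start: bits=00000000
After insert 'fox': sets bits 1 3 -> bits=01010000
After insert 'bat': sets bits 1 3 -> bits=01010000
After insert 'jay': sets bits 0 6 -> bits=11010010
After insert 'ant': sets bits 5 6 -> bits=11010110

Answer: 11010110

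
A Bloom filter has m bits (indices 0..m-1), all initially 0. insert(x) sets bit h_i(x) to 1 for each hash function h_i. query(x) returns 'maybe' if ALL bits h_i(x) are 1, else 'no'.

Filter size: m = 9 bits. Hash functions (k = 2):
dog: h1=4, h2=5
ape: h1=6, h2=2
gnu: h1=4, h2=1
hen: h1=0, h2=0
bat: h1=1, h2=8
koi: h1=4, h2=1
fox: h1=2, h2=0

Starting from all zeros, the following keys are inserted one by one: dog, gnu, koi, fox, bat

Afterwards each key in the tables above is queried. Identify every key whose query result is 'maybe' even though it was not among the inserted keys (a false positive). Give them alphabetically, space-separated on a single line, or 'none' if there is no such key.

Start: bits=000000000
After insert 'dog': sets bits 4 5 -> bits=000011000
After insert 'gnu': sets bits 1 4 -> bits=010011000
After insert 'koi': sets bits 1 4 -> bits=010011000
After insert 'fox': sets bits 0 2 -> bits=111011000
After insert 'bat': sets bits 1 8 -> bits=111011001
Not inserted: ape hen — query each against bits=111011001:
query ape: checks bit2=1, bit6=0 (has a 0) -> no => not a false positive
query hen: checks bit0=1 (all 1) -> maybe => FALSE POSITIVE
False positives (alphabetical): hen

Answer: hen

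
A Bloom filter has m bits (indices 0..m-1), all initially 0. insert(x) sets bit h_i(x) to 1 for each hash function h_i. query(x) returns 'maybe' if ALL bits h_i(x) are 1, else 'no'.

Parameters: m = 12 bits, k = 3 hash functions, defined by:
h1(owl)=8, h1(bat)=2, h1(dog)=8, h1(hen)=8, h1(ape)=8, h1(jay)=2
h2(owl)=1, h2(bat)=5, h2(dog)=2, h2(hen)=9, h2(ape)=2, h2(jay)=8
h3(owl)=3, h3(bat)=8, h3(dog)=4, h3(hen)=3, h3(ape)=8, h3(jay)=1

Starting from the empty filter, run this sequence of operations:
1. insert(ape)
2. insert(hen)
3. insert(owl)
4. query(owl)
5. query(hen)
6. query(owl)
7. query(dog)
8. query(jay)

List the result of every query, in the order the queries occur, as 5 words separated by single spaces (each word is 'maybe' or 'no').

Answer: maybe maybe maybe no maybe

Derivation:
Start: bits=000000000000
Op 1: insert ape -> sets bits 2 8 -> bits=001000001000
Op 2: insert hen -> sets bits 3 8 9 -> bits=001100001100
Op 3: insert owl -> sets bits 1 3 8 -> bits=011100001100
Op 4: query owl -> checks bit1=1, bit3=1, bit8=1 (all 1) -> maybe
Op 5: query hen -> checks bit3=1, bit8=1, bit9=1 (all 1) -> maybe
Op 6: query owl -> checks bit1=1, bit3=1, bit8=1 (all 1) -> maybe
Op 7: query dog -> checks bit2=1, bit4=0, bit8=1 (has a 0) -> no
Op 8: query jay -> checks bit1=1, bit2=1, bit8=1 (all 1) -> maybe
Query results in order: maybe maybe maybe no maybe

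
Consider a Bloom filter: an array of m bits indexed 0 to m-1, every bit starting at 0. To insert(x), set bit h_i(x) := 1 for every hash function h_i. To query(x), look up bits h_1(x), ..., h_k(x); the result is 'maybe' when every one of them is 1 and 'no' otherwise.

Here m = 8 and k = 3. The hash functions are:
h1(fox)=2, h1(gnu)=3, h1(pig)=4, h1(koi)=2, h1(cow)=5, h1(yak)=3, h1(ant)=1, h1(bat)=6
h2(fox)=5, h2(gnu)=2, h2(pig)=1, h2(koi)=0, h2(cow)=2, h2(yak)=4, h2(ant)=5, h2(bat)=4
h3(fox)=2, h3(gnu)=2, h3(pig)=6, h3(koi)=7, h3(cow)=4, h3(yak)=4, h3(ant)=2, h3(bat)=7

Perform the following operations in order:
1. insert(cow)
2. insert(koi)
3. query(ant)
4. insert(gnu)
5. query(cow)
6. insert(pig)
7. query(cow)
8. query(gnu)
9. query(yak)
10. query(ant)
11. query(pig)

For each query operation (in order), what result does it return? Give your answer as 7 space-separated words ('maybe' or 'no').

Answer: no maybe maybe maybe maybe maybe maybe

Derivation:
Start: bits=00000000
Op 1: insert cow -> sets bits 2 4 5 -> bits=00101100
Op 2: insert koi -> sets bits 0 2 7 -> bits=10101101
Op 3: query ant -> checks bit1=0, bit2=1, bit5=1 (has a 0) -> no
Op 4: insert gnu -> sets bits 2 3 -> bits=10111101
Op 5: query cow -> checks bit2=1, bit4=1, bit5=1 (all 1) -> maybe
Op 6: insert pig -> sets bits 1 4 6 -> bits=11111111
Op 7: query cow -> checks bit2=1, bit4=1, bit5=1 (all 1) -> maybe
Op 8: query gnu -> checks bit2=1, bit3=1 (all 1) -> maybe
Op 9: query yak -> checks bit3=1, bit4=1 (all 1) -> maybe
Op 10: query ant -> checks bit1=1, bit2=1, bit5=1 (all 1) -> maybe
Op 11: query pig -> checks bit1=1, bit4=1, bit6=1 (all 1) -> maybe
Query results in order: no maybe maybe maybe maybe maybe maybe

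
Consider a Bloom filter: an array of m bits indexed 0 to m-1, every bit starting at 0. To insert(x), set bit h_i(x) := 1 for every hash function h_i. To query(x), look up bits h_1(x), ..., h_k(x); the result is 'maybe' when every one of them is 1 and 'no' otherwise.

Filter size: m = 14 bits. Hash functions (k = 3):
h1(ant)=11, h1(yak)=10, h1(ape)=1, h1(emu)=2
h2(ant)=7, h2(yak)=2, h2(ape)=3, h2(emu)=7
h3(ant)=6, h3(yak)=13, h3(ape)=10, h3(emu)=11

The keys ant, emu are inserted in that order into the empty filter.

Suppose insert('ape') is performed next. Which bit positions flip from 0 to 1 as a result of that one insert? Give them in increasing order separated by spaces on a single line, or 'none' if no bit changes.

Answer: 1 3 10

Derivation:
Start: bits=00000000000000
After insert 'ant': sets bits 6 7 11 -> bits=00000011000100
After insert 'emu': sets bits 2 7 11 -> bits=00100011000100
insert 'ape' would touch bits 1 3 10; currently bit1=0, bit3=0, bit10=0
Bits that are 0 among those (would change 0->1): 1 3 10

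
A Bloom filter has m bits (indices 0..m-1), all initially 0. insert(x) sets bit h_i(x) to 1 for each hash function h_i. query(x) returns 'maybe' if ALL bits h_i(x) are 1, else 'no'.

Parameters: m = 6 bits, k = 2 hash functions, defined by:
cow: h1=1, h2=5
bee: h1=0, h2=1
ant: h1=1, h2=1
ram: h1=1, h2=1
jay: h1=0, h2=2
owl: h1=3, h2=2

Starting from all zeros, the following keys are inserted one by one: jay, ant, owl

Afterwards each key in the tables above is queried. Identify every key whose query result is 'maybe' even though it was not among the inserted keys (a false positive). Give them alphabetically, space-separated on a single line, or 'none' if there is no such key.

Start: bits=000000
After insert 'jay': sets bits 0 2 -> bits=101000
After insert 'ant': sets bits 1 -> bits=111000
After insert 'owl': sets bits 2 3 -> bits=111100
Not inserted: bee cow ram — query each against bits=111100:
query bee: checks bit0=1, bit1=1 (all 1) -> maybe => FALSE POSITIVE
query cow: checks bit1=1, bit5=0 (has a 0) -> no => not a false positive
query ram: checks bit1=1 (all 1) -> maybe => FALSE POSITIVE
False positives (alphabetical): bee ram

Answer: bee ram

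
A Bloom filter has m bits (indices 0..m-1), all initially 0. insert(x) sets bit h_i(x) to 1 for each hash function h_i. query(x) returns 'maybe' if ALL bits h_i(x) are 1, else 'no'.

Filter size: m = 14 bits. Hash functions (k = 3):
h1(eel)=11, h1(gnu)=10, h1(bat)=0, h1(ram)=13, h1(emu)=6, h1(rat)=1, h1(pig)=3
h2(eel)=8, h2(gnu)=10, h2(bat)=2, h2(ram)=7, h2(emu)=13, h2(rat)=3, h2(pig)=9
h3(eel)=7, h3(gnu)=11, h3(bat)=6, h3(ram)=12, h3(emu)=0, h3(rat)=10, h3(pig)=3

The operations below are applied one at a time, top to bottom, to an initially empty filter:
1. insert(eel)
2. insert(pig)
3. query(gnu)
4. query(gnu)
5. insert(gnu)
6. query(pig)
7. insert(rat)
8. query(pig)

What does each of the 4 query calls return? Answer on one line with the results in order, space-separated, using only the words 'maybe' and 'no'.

Answer: no no maybe maybe

Derivation:
Start: bits=00000000000000
Op 1: insert eel -> sets bits 7 8 11 -> bits=00000001100100
Op 2: insert pig -> sets bits 3 9 -> bits=00010001110100
Op 3: query gnu -> checks bit10=0, bit11=1 (has a 0) -> no
Op 4: query gnu -> checks bit10=0, bit11=1 (has a 0) -> no
Op 5: insert gnu -> sets bits 10 11 -> bits=00010001111100
Op 6: query pig -> checks bit3=1, bit9=1 (all 1) -> maybe
Op 7: insert rat -> sets bits 1 3 10 -> bits=01010001111100
Op 8: query pig -> checks bit3=1, bit9=1 (all 1) -> maybe
Query results in order: no no maybe maybe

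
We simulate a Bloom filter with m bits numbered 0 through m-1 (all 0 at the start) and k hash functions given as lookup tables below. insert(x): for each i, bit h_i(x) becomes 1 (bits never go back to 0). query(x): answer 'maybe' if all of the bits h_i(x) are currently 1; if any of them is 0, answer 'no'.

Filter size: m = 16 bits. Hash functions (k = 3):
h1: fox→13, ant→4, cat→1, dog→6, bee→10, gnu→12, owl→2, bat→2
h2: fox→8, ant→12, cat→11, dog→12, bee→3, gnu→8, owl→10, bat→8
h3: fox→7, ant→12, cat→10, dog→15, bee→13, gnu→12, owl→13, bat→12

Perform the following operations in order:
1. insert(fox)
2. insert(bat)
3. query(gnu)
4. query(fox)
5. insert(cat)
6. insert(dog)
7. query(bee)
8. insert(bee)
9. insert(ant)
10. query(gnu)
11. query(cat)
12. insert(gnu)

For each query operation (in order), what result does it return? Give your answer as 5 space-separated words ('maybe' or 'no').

Answer: maybe maybe no maybe maybe

Derivation:
Start: bits=0000000000000000
Op 1: insert fox -> sets bits 7 8 13 -> bits=0000000110000100
Op 2: insert bat -> sets bits 2 8 12 -> bits=0010000110001100
Op 3: query gnu -> checks bit8=1, bit12=1 (all 1) -> maybe
Op 4: query fox -> checks bit7=1, bit8=1, bit13=1 (all 1) -> maybe
Op 5: insert cat -> sets bits 1 10 11 -> bits=0110000110111100
Op 6: insert dog -> sets bits 6 12 15 -> bits=0110001110111101
Op 7: query bee -> checks bit3=0, bit10=1, bit13=1 (has a 0) -> no
Op 8: insert bee -> sets bits 3 10 13 -> bits=0111001110111101
Op 9: insert ant -> sets bits 4 12 -> bits=0111101110111101
Op 10: query gnu -> checks bit8=1, bit12=1 (all 1) -> maybe
Op 11: query cat -> checks bit1=1, bit10=1, bit11=1 (all 1) -> maybe
Op 12: insert gnu -> sets bits 8 12 -> bits=0111101110111101
Query results in order: maybe maybe no maybe maybe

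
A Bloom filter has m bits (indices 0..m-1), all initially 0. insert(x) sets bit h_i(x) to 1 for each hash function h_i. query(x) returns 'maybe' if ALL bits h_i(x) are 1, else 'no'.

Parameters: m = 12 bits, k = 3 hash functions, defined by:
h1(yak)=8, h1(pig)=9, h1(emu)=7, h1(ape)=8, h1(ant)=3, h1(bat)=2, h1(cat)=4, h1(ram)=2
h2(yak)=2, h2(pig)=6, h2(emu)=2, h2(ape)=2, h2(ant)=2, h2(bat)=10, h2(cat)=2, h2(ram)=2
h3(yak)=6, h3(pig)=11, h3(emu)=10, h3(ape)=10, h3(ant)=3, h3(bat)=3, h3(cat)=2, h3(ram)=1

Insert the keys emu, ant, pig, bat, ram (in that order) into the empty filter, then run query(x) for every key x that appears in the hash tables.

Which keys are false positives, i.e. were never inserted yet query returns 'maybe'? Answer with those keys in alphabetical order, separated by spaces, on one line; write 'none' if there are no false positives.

Start: bits=000000000000
After insert 'emu': sets bits 2 7 10 -> bits=001000010010
After insert 'ant': sets bits 2 3 -> bits=001100010010
After insert 'pig': sets bits 6 9 11 -> bits=001100110111
After insert 'bat': sets bits 2 3 10 -> bits=001100110111
After insert 'ram': sets bits 1 2 -> bits=011100110111
Not inserted: ape cat yak — query each against bits=011100110111:
query ape: checks bit2=1, bit8=0, bit10=1 (has a 0) -> no => not a false positive
query cat: checks bit2=1, bit4=0 (has a 0) -> no => not a false positive
query yak: checks bit2=1, bit6=1, bit8=0 (has a 0) -> no => not a false positive
False positives (alphabetical): none

Answer: none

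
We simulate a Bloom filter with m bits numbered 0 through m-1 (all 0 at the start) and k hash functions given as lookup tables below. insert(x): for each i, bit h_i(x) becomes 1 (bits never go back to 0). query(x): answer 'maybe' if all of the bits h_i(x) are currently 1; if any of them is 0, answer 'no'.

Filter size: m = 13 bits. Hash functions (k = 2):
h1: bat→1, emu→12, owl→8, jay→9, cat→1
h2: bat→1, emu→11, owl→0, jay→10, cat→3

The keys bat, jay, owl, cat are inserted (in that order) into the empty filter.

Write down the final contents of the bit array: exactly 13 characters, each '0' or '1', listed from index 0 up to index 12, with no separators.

Start: bits=0000000000000
After insert 'bat': sets bits 1 -> bits=0100000000000
After insert 'jay': sets bits 9 10 -> bits=0100000001100
After insert 'owl': sets bits 0 8 -> bits=1100000011100
After insert 'cat': sets bits 1 3 -> bits=1101000011100

Answer: 1101000011100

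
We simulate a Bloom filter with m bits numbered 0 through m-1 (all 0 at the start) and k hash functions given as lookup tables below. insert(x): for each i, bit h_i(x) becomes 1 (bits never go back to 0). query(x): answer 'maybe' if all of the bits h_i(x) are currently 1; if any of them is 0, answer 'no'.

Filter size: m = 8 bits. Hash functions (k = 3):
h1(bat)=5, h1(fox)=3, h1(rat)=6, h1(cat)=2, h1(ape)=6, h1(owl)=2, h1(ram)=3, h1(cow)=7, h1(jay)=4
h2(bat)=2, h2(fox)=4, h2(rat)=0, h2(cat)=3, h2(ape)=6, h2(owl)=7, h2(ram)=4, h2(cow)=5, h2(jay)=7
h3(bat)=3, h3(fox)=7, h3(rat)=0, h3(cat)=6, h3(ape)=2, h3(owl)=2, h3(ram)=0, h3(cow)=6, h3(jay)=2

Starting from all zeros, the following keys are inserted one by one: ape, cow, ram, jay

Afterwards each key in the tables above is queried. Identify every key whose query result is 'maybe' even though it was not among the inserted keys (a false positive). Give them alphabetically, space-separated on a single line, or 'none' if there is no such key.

Answer: bat cat fox owl rat

Derivation:
Start: bits=00000000
After insert 'ape': sets bits 2 6 -> bits=00100010
After insert 'cow': sets bits 5 6 7 -> bits=00100111
After insert 'ram': sets bits 0 3 4 -> bits=10111111
After insert 'jay': sets bits 2 4 7 -> bits=10111111
Not inserted: bat cat fox owl rat — query each against bits=10111111:
query bat: checks bit2=1, bit3=1, bit5=1 (all 1) -> maybe => FALSE POSITIVE
query cat: checks bit2=1, bit3=1, bit6=1 (all 1) -> maybe => FALSE POSITIVE
query fox: checks bit3=1, bit4=1, bit7=1 (all 1) -> maybe => FALSE POSITIVE
query owl: checks bit2=1, bit7=1 (all 1) -> maybe => FALSE POSITIVE
query rat: checks bit0=1, bit6=1 (all 1) -> maybe => FALSE POSITIVE
False positives (alphabetical): bat cat fox owl rat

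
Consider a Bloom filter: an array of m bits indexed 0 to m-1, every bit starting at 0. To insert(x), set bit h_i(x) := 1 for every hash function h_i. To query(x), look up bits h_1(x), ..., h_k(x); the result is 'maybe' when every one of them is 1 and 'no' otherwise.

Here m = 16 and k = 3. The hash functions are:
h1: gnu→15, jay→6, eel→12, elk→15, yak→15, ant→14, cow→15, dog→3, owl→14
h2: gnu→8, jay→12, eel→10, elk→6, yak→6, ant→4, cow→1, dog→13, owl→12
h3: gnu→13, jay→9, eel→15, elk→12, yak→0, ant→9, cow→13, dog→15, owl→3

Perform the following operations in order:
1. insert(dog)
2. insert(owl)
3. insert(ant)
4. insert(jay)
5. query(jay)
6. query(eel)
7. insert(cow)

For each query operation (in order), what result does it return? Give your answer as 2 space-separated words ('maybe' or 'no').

Answer: maybe no

Derivation:
Start: bits=0000000000000000
Op 1: insert dog -> sets bits 3 13 15 -> bits=0001000000000101
Op 2: insert owl -> sets bits 3 12 14 -> bits=0001000000001111
Op 3: insert ant -> sets bits 4 9 14 -> bits=0001100001001111
Op 4: insert jay -> sets bits 6 9 12 -> bits=0001101001001111
Op 5: query jay -> checks bit6=1, bit9=1, bit12=1 (all 1) -> maybe
Op 6: query eel -> checks bit10=0, bit12=1, bit15=1 (has a 0) -> no
Op 7: insert cow -> sets bits 1 13 15 -> bits=0101101001001111
Query results in order: maybe no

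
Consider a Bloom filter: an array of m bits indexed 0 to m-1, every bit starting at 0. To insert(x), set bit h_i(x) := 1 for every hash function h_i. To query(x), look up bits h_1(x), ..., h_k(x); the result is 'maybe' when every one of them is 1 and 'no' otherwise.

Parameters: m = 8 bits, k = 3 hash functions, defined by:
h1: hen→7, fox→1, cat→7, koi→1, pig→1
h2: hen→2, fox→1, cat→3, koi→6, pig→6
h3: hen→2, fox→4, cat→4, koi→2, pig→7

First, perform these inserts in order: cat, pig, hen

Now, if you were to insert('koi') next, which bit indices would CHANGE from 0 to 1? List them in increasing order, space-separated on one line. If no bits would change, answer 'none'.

Answer: none

Derivation:
Start: bits=00000000
After insert 'cat': sets bits 3 4 7 -> bits=00011001
After insert 'pig': sets bits 1 6 7 -> bits=01011011
After insert 'hen': sets bits 2 7 -> bits=01111011
insert 'koi' would touch bits 1 2 6; currently bit1=1, bit2=1, bit6=1
Bits that are 0 among those (would change 0->1): none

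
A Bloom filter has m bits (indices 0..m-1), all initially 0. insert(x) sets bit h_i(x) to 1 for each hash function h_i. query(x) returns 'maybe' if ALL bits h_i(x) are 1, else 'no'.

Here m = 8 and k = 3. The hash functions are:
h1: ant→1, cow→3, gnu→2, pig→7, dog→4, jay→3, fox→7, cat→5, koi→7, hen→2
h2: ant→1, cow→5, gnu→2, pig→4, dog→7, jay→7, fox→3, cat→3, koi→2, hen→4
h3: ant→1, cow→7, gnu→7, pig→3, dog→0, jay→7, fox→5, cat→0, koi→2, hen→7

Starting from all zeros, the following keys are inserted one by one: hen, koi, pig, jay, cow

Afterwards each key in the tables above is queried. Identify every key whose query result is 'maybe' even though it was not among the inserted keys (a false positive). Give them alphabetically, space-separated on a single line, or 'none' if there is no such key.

Answer: fox gnu

Derivation:
Start: bits=00000000
After insert 'hen': sets bits 2 4 7 -> bits=00101001
After insert 'koi': sets bits 2 7 -> bits=00101001
After insert 'pig': sets bits 3 4 7 -> bits=00111001
After insert 'jay': sets bits 3 7 -> bits=00111001
After insert 'cow': sets bits 3 5 7 -> bits=00111101
Not inserted: ant cat dog fox gnu — query each against bits=00111101:
query ant: checks bit1=0 (has a 0) -> no => not a false positive
query cat: checks bit0=0, bit3=1, bit5=1 (has a 0) -> no => not a false positive
query dog: checks bit0=0, bit4=1, bit7=1 (has a 0) -> no => not a false positive
query fox: checks bit3=1, bit5=1, bit7=1 (all 1) -> maybe => FALSE POSITIVE
query gnu: checks bit2=1, bit7=1 (all 1) -> maybe => FALSE POSITIVE
False positives (alphabetical): fox gnu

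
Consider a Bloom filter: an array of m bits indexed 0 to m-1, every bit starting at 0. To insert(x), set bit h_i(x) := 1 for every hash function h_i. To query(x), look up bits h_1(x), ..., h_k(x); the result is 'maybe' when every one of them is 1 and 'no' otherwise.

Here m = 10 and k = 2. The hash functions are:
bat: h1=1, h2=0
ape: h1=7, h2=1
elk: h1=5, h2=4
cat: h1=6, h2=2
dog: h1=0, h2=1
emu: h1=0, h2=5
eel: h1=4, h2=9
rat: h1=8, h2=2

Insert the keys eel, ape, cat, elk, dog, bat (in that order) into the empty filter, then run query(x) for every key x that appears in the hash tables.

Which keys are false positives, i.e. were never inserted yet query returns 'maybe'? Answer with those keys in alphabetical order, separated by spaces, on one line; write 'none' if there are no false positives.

Answer: emu

Derivation:
Start: bits=0000000000
After insert 'eel': sets bits 4 9 -> bits=0000100001
After insert 'ape': sets bits 1 7 -> bits=0100100101
After insert 'cat': sets bits 2 6 -> bits=0110101101
After insert 'elk': sets bits 4 5 -> bits=0110111101
After insert 'dog': sets bits 0 1 -> bits=1110111101
After insert 'bat': sets bits 0 1 -> bits=1110111101
Not inserted: emu rat — query each against bits=1110111101:
query emu: checks bit0=1, bit5=1 (all 1) -> maybe => FALSE POSITIVE
query rat: checks bit2=1, bit8=0 (has a 0) -> no => not a false positive
False positives (alphabetical): emu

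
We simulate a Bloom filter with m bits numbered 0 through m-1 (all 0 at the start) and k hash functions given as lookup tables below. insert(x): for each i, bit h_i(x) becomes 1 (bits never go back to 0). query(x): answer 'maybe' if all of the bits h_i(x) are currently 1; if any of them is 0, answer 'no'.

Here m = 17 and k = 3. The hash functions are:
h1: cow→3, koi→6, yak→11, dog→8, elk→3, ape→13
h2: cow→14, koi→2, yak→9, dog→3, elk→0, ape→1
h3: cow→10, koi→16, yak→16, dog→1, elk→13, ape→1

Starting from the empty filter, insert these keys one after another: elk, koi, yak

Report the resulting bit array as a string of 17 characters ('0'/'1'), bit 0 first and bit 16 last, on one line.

Answer: 10110010010101001

Derivation:
Start: bits=00000000000000000
After insert 'elk': sets bits 0 3 13 -> bits=10010000000001000
After insert 'koi': sets bits 2 6 16 -> bits=10110010000001001
After insert 'yak': sets bits 9 11 16 -> bits=10110010010101001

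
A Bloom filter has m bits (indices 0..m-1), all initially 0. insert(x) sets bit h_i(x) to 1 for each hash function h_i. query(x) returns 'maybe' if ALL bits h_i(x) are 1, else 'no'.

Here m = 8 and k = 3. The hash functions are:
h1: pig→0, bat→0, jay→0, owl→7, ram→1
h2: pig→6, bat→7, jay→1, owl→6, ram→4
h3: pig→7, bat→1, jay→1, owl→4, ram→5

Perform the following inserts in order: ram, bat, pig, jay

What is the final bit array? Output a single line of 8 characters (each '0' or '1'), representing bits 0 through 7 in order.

Answer: 11001111

Derivation:
Start: bits=00000000
After insert 'ram': sets bits 1 4 5 -> bits=01001100
After insert 'bat': sets bits 0 1 7 -> bits=11001101
After insert 'pig': sets bits 0 6 7 -> bits=11001111
After insert 'jay': sets bits 0 1 -> bits=11001111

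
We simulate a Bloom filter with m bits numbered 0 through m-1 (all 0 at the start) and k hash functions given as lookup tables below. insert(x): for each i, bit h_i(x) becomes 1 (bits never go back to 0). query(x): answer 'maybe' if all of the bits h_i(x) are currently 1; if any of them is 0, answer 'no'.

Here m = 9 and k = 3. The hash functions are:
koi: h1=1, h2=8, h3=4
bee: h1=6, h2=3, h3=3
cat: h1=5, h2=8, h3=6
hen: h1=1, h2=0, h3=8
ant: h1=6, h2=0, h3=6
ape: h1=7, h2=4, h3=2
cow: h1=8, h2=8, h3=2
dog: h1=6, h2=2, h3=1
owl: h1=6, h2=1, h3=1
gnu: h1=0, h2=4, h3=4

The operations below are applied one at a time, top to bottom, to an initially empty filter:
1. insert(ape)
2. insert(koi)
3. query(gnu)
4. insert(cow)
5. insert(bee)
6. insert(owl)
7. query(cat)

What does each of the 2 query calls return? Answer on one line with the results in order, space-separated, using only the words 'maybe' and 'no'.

Start: bits=000000000
Op 1: insert ape -> sets bits 2 4 7 -> bits=001010010
Op 2: insert koi -> sets bits 1 4 8 -> bits=011010011
Op 3: query gnu -> checks bit0=0, bit4=1 (has a 0) -> no
Op 4: insert cow -> sets bits 2 8 -> bits=011010011
Op 5: insert bee -> sets bits 3 6 -> bits=011110111
Op 6: insert owl -> sets bits 1 6 -> bits=011110111
Op 7: query cat -> checks bit5=0, bit6=1, bit8=1 (has a 0) -> no
Query results in order: no no

Answer: no no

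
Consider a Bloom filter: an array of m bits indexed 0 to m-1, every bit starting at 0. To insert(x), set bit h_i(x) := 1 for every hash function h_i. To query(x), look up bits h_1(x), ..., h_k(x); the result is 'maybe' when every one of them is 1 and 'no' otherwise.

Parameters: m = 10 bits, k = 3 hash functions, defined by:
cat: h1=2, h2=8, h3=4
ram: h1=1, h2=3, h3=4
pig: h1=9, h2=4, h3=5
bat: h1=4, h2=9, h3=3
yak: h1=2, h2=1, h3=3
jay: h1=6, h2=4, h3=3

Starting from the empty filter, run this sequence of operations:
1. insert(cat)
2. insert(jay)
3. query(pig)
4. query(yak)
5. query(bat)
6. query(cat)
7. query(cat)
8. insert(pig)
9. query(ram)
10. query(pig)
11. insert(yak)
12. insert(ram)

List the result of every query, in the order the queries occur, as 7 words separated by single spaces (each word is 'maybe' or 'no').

Answer: no no no maybe maybe no maybe

Derivation:
Start: bits=0000000000
Op 1: insert cat -> sets bits 2 4 8 -> bits=0010100010
Op 2: insert jay -> sets bits 3 4 6 -> bits=0011101010
Op 3: query pig -> checks bit4=1, bit5=0, bit9=0 (has a 0) -> no
Op 4: query yak -> checks bit1=0, bit2=1, bit3=1 (has a 0) -> no
Op 5: query bat -> checks bit3=1, bit4=1, bit9=0 (has a 0) -> no
Op 6: query cat -> checks bit2=1, bit4=1, bit8=1 (all 1) -> maybe
Op 7: query cat -> checks bit2=1, bit4=1, bit8=1 (all 1) -> maybe
Op 8: insert pig -> sets bits 4 5 9 -> bits=0011111011
Op 9: query ram -> checks bit1=0, bit3=1, bit4=1 (has a 0) -> no
Op 10: query pig -> checks bit4=1, bit5=1, bit9=1 (all 1) -> maybe
Op 11: insert yak -> sets bits 1 2 3 -> bits=0111111011
Op 12: insert ram -> sets bits 1 3 4 -> bits=0111111011
Query results in order: no no no maybe maybe no maybe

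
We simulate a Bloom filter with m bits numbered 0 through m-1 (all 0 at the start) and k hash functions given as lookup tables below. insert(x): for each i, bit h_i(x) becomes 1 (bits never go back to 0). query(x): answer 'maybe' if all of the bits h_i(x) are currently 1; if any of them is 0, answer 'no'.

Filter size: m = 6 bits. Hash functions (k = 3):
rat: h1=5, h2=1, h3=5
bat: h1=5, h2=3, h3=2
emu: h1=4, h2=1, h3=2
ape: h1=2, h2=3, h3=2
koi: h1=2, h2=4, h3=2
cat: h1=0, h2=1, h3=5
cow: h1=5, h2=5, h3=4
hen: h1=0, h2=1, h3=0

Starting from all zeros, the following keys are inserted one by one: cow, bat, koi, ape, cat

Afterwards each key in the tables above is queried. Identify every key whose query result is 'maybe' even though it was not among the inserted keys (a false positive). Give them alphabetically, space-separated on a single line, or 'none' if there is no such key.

Start: bits=000000
After insert 'cow': sets bits 4 5 -> bits=000011
After insert 'bat': sets bits 2 3 5 -> bits=001111
After insert 'koi': sets bits 2 4 -> bits=001111
After insert 'ape': sets bits 2 3 -> bits=001111
After insert 'cat': sets bits 0 1 5 -> bits=111111
Not inserted: emu hen rat — query each against bits=111111:
query emu: checks bit1=1, bit2=1, bit4=1 (all 1) -> maybe => FALSE POSITIVE
query hen: checks bit0=1, bit1=1 (all 1) -> maybe => FALSE POSITIVE
query rat: checks bit1=1, bit5=1 (all 1) -> maybe => FALSE POSITIVE
False positives (alphabetical): emu hen rat

Answer: emu hen rat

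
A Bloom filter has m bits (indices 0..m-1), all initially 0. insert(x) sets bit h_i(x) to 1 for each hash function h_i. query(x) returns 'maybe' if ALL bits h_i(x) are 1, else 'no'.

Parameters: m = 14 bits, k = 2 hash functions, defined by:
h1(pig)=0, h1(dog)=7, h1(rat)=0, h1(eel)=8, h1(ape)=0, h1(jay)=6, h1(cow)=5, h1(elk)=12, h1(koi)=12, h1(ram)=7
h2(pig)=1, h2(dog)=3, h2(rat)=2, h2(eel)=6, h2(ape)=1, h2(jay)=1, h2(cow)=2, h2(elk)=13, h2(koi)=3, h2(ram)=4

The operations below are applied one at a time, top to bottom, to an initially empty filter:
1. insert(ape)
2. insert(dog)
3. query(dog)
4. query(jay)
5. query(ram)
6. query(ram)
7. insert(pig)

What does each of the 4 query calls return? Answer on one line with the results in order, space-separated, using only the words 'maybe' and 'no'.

Answer: maybe no no no

Derivation:
Start: bits=00000000000000
Op 1: insert ape -> sets bits 0 1 -> bits=11000000000000
Op 2: insert dog -> sets bits 3 7 -> bits=11010001000000
Op 3: query dog -> checks bit3=1, bit7=1 (all 1) -> maybe
Op 4: query jay -> checks bit1=1, bit6=0 (has a 0) -> no
Op 5: query ram -> checks bit4=0, bit7=1 (has a 0) -> no
Op 6: query ram -> checks bit4=0, bit7=1 (has a 0) -> no
Op 7: insert pig -> sets bits 0 1 -> bits=11010001000000
Query results in order: maybe no no no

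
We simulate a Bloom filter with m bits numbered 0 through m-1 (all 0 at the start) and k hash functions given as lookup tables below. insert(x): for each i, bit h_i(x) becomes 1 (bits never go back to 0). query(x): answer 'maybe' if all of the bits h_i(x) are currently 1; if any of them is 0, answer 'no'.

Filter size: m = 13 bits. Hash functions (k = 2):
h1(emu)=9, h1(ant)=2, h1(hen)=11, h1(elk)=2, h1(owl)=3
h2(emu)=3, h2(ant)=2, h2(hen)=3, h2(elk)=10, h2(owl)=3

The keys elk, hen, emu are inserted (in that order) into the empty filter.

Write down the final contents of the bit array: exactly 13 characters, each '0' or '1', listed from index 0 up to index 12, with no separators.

Answer: 0011000001110

Derivation:
Start: bits=0000000000000
After insert 'elk': sets bits 2 10 -> bits=0010000000100
After insert 'hen': sets bits 3 11 -> bits=0011000000110
After insert 'emu': sets bits 3 9 -> bits=0011000001110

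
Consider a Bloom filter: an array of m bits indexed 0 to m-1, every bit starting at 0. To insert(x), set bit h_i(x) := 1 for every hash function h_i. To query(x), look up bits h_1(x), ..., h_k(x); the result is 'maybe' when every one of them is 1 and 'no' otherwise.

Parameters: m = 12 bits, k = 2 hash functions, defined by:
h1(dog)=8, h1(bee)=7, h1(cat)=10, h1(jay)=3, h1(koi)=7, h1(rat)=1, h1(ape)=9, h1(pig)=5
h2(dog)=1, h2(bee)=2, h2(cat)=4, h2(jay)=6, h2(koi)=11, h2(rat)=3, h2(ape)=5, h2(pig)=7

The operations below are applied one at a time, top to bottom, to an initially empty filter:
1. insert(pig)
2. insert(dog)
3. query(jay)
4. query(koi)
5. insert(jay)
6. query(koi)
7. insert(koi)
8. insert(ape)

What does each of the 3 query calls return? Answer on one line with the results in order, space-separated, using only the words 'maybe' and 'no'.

Start: bits=000000000000
Op 1: insert pig -> sets bits 5 7 -> bits=000001010000
Op 2: insert dog -> sets bits 1 8 -> bits=010001011000
Op 3: query jay -> checks bit3=0, bit6=0 (has a 0) -> no
Op 4: query koi -> checks bit7=1, bit11=0 (has a 0) -> no
Op 5: insert jay -> sets bits 3 6 -> bits=010101111000
Op 6: query koi -> checks bit7=1, bit11=0 (has a 0) -> no
Op 7: insert koi -> sets bits 7 11 -> bits=010101111001
Op 8: insert ape -> sets bits 5 9 -> bits=010101111101
Query results in order: no no no

Answer: no no no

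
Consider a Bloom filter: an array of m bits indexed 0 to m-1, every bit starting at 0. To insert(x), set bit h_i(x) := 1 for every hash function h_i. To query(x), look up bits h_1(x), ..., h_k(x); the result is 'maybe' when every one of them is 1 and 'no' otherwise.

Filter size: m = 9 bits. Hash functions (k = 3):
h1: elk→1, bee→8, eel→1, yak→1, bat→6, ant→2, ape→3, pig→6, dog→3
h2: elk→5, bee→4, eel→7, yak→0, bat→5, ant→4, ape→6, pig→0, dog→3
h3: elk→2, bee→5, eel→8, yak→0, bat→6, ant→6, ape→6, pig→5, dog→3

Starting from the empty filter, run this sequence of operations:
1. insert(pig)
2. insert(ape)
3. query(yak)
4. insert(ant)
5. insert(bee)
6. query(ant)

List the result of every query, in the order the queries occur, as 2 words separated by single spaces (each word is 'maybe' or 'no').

Answer: no maybe

Derivation:
Start: bits=000000000
Op 1: insert pig -> sets bits 0 5 6 -> bits=100001100
Op 2: insert ape -> sets bits 3 6 -> bits=100101100
Op 3: query yak -> checks bit0=1, bit1=0 (has a 0) -> no
Op 4: insert ant -> sets bits 2 4 6 -> bits=101111100
Op 5: insert bee -> sets bits 4 5 8 -> bits=101111101
Op 6: query ant -> checks bit2=1, bit4=1, bit6=1 (all 1) -> maybe
Query results in order: no maybe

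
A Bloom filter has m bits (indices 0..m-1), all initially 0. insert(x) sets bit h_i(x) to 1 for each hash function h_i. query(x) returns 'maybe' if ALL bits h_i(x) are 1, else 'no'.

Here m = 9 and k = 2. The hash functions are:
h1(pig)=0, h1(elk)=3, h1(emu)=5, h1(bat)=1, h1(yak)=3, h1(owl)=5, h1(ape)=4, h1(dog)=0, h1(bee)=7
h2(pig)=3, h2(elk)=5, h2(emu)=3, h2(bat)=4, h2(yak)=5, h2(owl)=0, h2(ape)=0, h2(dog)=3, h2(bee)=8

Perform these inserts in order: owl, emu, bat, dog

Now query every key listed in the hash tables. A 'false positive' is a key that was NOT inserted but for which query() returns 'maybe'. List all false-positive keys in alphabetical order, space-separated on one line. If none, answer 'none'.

Start: bits=000000000
After insert 'owl': sets bits 0 5 -> bits=100001000
After insert 'emu': sets bits 3 5 -> bits=100101000
After insert 'bat': sets bits 1 4 -> bits=110111000
After insert 'dog': sets bits 0 3 -> bits=110111000
Not inserted: ape bee elk pig yak — query each against bits=110111000:
query ape: checks bit0=1, bit4=1 (all 1) -> maybe => FALSE POSITIVE
query bee: checks bit7=0, bit8=0 (has a 0) -> no => not a false positive
query elk: checks bit3=1, bit5=1 (all 1) -> maybe => FALSE POSITIVE
query pig: checks bit0=1, bit3=1 (all 1) -> maybe => FALSE POSITIVE
query yak: checks bit3=1, bit5=1 (all 1) -> maybe => FALSE POSITIVE
False positives (alphabetical): ape elk pig yak

Answer: ape elk pig yak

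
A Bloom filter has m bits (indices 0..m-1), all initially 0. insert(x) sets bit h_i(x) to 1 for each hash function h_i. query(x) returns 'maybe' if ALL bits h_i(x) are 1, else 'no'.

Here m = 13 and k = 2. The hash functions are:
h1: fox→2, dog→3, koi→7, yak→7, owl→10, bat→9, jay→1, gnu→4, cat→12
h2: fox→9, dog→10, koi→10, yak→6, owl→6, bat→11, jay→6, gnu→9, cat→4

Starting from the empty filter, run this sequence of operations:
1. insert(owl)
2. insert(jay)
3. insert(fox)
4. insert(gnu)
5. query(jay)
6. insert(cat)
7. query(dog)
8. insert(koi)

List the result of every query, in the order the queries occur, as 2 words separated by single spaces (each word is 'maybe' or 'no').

Start: bits=0000000000000
Op 1: insert owl -> sets bits 6 10 -> bits=0000001000100
Op 2: insert jay -> sets bits 1 6 -> bits=0100001000100
Op 3: insert fox -> sets bits 2 9 -> bits=0110001001100
Op 4: insert gnu -> sets bits 4 9 -> bits=0110101001100
Op 5: query jay -> checks bit1=1, bit6=1 (all 1) -> maybe
Op 6: insert cat -> sets bits 4 12 -> bits=0110101001101
Op 7: query dog -> checks bit3=0, bit10=1 (has a 0) -> no
Op 8: insert koi -> sets bits 7 10 -> bits=0110101101101
Query results in order: maybe no

Answer: maybe no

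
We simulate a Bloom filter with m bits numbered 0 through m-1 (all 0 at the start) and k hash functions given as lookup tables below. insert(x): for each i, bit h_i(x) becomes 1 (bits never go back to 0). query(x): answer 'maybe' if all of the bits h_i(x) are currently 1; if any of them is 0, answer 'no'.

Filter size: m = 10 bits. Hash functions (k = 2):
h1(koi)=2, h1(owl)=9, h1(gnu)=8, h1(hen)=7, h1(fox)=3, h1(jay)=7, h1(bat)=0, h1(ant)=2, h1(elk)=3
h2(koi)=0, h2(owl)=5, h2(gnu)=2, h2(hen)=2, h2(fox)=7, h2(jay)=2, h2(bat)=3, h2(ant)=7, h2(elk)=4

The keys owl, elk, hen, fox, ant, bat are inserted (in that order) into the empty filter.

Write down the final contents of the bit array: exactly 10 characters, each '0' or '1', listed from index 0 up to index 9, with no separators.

Answer: 1011110101

Derivation:
Start: bits=0000000000
After insert 'owl': sets bits 5 9 -> bits=0000010001
After insert 'elk': sets bits 3 4 -> bits=0001110001
After insert 'hen': sets bits 2 7 -> bits=0011110101
After insert 'fox': sets bits 3 7 -> bits=0011110101
After insert 'ant': sets bits 2 7 -> bits=0011110101
After insert 'bat': sets bits 0 3 -> bits=1011110101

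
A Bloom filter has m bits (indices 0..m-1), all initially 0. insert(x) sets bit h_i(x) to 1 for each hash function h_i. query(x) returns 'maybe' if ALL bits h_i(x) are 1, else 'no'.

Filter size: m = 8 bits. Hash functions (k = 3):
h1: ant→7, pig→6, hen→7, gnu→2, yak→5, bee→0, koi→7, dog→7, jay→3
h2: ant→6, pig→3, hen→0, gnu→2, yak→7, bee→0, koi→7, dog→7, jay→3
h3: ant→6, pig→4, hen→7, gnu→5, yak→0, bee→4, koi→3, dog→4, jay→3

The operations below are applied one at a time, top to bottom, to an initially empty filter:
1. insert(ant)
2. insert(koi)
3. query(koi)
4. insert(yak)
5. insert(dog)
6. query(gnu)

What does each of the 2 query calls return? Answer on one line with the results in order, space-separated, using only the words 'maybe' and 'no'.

Start: bits=00000000
Op 1: insert ant -> sets bits 6 7 -> bits=00000011
Op 2: insert koi -> sets bits 3 7 -> bits=00010011
Op 3: query koi -> checks bit3=1, bit7=1 (all 1) -> maybe
Op 4: insert yak -> sets bits 0 5 7 -> bits=10010111
Op 5: insert dog -> sets bits 4 7 -> bits=10011111
Op 6: query gnu -> checks bit2=0, bit5=1 (has a 0) -> no
Query results in order: maybe no

Answer: maybe no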